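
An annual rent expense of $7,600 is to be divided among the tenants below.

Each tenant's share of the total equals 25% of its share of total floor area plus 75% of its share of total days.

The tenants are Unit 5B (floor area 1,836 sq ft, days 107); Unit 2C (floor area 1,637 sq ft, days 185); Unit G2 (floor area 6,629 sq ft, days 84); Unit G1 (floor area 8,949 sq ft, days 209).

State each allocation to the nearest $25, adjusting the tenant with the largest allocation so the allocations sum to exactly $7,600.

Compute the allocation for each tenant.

Floor area total 19,051; days total 585.
Composite weights (25% floor area + 75% days): Unit 5B 0.1613; Unit 2C 0.2587; Unit G2 0.1947; Unit G1 0.3854.
Raw shares: Unit 5B 1,225.67; Unit 2C 1,965.83; Unit G2 1,479.59; Unit G1 2,928.91.
After rounding ($25): Unit 5B $1,225; Unit 2C $1,975; Unit G2 $1,475; Unit G1 $2,925. Sum = $7,600.
Sum already equals the total — no adjustment.

Unit 5B: $1,225 · Unit 2C: $1,975 · Unit G2: $1,475 · Unit G1: $2,925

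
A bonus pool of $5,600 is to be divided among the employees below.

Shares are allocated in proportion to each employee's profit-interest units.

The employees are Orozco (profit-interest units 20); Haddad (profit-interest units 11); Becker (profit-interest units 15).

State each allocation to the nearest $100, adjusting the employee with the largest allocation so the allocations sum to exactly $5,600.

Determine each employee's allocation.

Profit-interest units total: 46.
Raw shares: Orozco 20/46 × $5,600 = 2,434.78; Haddad 11/46 × $5,600 = 1,339.13; Becker 15/46 × $5,600 = 1,826.09.
After rounding ($100): Orozco $2,400; Haddad $1,300; Becker $1,800. Sum = $5,500.
Difference $5,600 − $5,500 = +$100 applied to largest allocation (Orozco): Orozco becomes $2,500.

Orozco: $2,500; Haddad: $1,300; Becker: $1,800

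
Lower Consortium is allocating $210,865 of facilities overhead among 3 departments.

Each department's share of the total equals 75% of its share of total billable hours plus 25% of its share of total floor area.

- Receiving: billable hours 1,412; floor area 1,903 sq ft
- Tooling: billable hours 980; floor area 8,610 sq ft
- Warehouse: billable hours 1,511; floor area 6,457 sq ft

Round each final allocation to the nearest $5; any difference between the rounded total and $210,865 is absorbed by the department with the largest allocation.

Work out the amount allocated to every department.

Billable hours total 3,903; floor area total 16,970.
Composite weights (75% billable hours + 25% floor area): Receiving 0.2994; Tooling 0.3152; Warehouse 0.3855.
Unrounded shares: Receiving 63,125.50; Tooling 66,455.83; Warehouse 81,283.68.
Rounded to nearest $5: Receiving $63,125; Tooling $66,455; Warehouse $81,285. Sum = $210,865.
No rounding difference to absorb.

Receiving: $63,125 | Tooling: $66,455 | Warehouse: $81,285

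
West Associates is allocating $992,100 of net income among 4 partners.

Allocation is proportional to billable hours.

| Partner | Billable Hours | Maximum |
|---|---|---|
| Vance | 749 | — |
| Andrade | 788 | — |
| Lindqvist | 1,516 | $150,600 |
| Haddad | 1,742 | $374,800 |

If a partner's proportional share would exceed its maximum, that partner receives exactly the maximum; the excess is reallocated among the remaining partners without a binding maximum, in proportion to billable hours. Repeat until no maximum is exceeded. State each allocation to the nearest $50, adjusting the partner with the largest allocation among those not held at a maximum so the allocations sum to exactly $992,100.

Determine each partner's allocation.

Vance: $227,450 · Andrade: $239,250 · Lindqvist: $150,600 · Haddad: $374,800

Total billable hours = 4,795.
Proportional shares (ignoring caps): Vance 154,970.36; Andrade 163,039.58; Lindqvist 313,664.98; Haddad 360,425.07.
Held at cap: Lindqvist ($150,600); balance $841,500 reallocated over remaining billable hours 3,279.
Held at cap: Haddad ($374,800); balance $466,700 reallocated over remaining billable hours 1,537.
Redistributed shares: Vance 227,428.95 → $227,450; Andrade 239,271.05 → $239,250.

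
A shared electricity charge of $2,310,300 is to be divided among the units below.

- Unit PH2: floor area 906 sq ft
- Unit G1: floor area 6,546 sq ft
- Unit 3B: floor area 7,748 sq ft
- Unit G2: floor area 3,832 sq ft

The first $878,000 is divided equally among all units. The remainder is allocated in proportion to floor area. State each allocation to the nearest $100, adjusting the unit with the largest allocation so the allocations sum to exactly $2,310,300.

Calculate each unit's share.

$878,000 shared equally gives $219,500 per unit.
Remainder $1,432,300 by floor area (total 19,032): Unit PH2 68,183.26 → $68,200; Unit G1 492,635.34 → $492,600; Unit 3B 583,094.81 → $583,100; Unit G2 288,386.59 → $288,400.
Totals: Unit PH2 $219,500 + $68,200 = $287,700; Unit G1 $219,500 + $492,600 = $712,100; Unit 3B $219,500 + $583,100 = $802,600; Unit G2 $219,500 + $288,400 = $507,900.

Unit PH2: $287,700 · Unit G1: $712,100 · Unit 3B: $802,600 · Unit G2: $507,900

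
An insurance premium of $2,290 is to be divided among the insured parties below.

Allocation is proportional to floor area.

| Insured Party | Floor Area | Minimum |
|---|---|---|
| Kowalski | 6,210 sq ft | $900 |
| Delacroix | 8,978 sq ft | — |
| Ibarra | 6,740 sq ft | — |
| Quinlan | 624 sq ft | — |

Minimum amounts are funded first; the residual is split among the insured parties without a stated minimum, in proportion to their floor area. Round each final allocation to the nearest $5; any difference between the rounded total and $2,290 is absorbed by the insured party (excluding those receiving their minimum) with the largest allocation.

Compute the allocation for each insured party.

Guaranteed amounts: Kowalski $900. Remaining pool $1,390.
Remaining pool split over remaining floor area 16,342: Delacroix 763.64 → $765; Ibarra 573.28 → $575; Quinlan 53.08 → $55.
Rounding difference −$5 applied to Delacroix → $760.

Kowalski: $900 · Delacroix: $760 · Ibarra: $575 · Quinlan: $55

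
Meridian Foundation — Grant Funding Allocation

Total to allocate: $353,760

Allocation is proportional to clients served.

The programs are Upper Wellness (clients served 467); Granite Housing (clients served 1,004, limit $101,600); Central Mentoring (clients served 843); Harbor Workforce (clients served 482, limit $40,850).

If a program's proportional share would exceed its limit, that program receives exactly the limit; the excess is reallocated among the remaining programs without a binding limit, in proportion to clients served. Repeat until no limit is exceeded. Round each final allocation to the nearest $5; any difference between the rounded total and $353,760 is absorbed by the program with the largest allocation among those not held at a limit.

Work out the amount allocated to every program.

Upper Wellness: $75,330 | Granite Housing: $101,600 | Central Mentoring: $135,980 | Harbor Workforce: $40,850

Sum of clients served: 2,796.
Unconstrained shares: Upper Wellness 59,086.52; Granite Housing 127,029.70; Central Mentoring 106,659.40; Harbor Workforce 60,984.38.
Cap binds for Granite Housing ($101,600), Harbor Workforce ($40,850); balance $211,310 reallocated over remaining clients served 1,310.
Remaining shares: Upper Wellness 75,329.60 → $75,330; Central Mentoring 135,980.40 → $135,980.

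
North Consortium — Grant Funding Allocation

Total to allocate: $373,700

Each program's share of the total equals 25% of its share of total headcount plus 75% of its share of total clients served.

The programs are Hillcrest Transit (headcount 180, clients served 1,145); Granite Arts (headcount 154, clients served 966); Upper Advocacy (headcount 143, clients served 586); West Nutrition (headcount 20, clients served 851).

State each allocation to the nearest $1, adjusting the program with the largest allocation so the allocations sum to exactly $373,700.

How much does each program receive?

Hillcrest Transit: $124,286; Granite Arts: $105,258; Upper Advocacy: $73,172; West Nutrition: $70,984

Headcount total 497; clients served total 3,548.
Blended shares (25% headcount + 75% clients served): Hillcrest Transit 0.3326; Granite Arts 0.2817; Upper Advocacy 0.1958; West Nutrition 0.1900.
Proportional shares: Hillcrest Transit 124,285.53; Granite Arts 105,257.96; Upper Advocacy 73,172.03; West Nutrition 70,984.48.
Rounded to nearest $1: Hillcrest Transit $124,286; Granite Arts $105,258; Upper Advocacy $73,172; West Nutrition $70,984. Sum = $373,700.
Sum already equals the total — no adjustment.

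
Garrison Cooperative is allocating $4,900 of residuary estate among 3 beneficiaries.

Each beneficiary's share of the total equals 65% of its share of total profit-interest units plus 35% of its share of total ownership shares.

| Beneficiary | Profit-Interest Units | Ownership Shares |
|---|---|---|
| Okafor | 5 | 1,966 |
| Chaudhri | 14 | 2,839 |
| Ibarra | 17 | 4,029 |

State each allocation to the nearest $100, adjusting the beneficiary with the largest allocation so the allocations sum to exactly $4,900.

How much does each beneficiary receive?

Okafor: $800; Chaudhri: $1,800; Ibarra: $2,300

Totals — profit-interest units 36, ownership shares 8,834.
Blended shares (65% profit-interest units + 35% ownership shares): Okafor 0.1682; Chaudhri 0.3653; Ibarra 0.4666.
Unrounded shares: Okafor 824.03; Chaudhri 1,789.76; Ibarra 2,286.20.
At nearest $100: Okafor $800; Chaudhri $1,800; Ibarra $2,300. Sum = $4,900.
Rounded total matches; no reconciliation needed.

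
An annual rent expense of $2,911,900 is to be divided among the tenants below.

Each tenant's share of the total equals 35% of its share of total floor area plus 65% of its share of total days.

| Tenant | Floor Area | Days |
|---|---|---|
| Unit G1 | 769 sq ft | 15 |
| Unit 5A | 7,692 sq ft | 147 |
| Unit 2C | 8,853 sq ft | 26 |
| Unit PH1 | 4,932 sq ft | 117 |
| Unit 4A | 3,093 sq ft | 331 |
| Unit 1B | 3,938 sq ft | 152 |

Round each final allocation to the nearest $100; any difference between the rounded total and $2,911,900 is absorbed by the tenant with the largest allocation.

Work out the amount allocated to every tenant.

Unit G1: $62,800 · Unit 5A: $620,900 · Unit 2C: $370,600 · Unit PH1: $452,700 · Unit 4A: $902,700 · Unit 1B: $502,200

Floor area total 29,277; days total 788.
Combined weights (35% floor area + 65% days): Unit G1 0.0216; Unit 5A 0.2132; Unit 2C 0.1273; Unit PH1 0.1555; Unit 4A 0.3100; Unit 1B 0.1725.
Pro-rata amounts: Unit G1 62,798.97; Unit 5A 620,853.44; Unit 2C 370,633.44; Unit PH1 452,716.33; Unit 4A 902,715.56; Unit 1B 502,182.26.
After rounding ($100): Unit G1 $62,800; Unit 5A $620,900; Unit 2C $370,600; Unit PH1 $452,700; Unit 4A $902,700; Unit 1B $502,200. Sum = $2,911,900.
Rounded total matches; no reconciliation needed.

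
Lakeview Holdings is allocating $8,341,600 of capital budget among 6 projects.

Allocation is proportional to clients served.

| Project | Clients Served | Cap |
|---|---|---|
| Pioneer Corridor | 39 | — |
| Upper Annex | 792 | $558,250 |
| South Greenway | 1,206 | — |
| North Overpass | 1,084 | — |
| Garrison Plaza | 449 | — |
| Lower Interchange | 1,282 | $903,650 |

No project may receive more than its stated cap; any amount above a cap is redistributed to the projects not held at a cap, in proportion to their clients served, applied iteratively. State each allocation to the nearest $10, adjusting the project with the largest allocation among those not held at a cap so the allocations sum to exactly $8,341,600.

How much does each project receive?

Total clients served = 4,852.
Pro-rata shares before constraints: Pioneer Corridor 67,049.13; Upper Annex 1,361,613.19; South Greenway 2,073,365.54; North Overpass 1,863,622.09; Garrison Plaza 771,924.65; Lower Interchange 2,204,025.39.
Capped: Upper Annex ($558,250), Lower Interchange ($903,650); balance $6,879,700 reallocated over remaining clients served 2,778.
Shares after redistribution: Pioneer Corridor 96,583.26 → $96,580; South Greenway 2,986,651.62 → $2,986,650; North Overpass 2,684,519.37 → $2,684,520; Garrison Plaza 1,111,945.75 → $1,111,950.

Pioneer Corridor: $96,580; Upper Annex: $558,250; South Greenway: $2,986,650; North Overpass: $2,684,520; Garrison Plaza: $1,111,950; Lower Interchange: $903,650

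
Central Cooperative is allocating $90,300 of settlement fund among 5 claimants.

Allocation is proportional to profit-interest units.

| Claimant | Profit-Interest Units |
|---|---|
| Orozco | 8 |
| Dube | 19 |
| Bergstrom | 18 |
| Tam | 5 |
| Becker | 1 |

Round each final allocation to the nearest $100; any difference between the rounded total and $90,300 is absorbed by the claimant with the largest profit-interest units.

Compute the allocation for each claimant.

Profit-interest units total: 51.
Pro-rata amounts: Orozco 8/51 × $90,300 = 14,164.71; Dube 19/51 × $90,300 = 33,641.18; Bergstrom 18/51 × $90,300 = 31,870.59; Tam 5/51 × $90,300 = 8,852.94; Becker 1/51 × $90,300 = 1,770.59.
At nearest $100: Orozco $14,200; Dube $33,600; Bergstrom $31,900; Tam $8,900; Becker $1,800. Sum = $90,400.
Difference $90,300 − $90,400 = −$100 applied to largest profit-interest units (Dube): Dube becomes $33,500.

Orozco: $14,200 · Dube: $33,500 · Bergstrom: $31,900 · Tam: $8,900 · Becker: $1,800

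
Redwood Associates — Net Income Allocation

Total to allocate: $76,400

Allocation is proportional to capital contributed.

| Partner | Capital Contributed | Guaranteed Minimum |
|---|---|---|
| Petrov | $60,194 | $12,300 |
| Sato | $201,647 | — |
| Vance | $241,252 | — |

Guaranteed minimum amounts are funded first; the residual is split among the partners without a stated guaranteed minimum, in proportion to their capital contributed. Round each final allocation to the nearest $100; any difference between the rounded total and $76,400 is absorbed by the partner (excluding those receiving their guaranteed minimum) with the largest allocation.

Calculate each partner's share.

Guaranteed amounts: Petrov $12,300. Balance $64,100.
Balance split over remaining capital contributed 442,899: Sato 29,184.02 → $29,200; Vance 34,915.98 → $34,900.

Petrov: $12,300; Sato: $29,200; Vance: $34,900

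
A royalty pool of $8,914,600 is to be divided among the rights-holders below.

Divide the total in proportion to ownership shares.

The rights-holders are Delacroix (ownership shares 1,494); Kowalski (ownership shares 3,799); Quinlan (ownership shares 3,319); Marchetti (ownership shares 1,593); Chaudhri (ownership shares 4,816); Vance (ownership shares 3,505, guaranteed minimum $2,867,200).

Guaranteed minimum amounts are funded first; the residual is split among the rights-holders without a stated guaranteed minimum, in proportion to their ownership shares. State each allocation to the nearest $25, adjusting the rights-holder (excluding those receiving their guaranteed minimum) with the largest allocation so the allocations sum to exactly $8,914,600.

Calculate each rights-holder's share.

Minimums first: Vance $2,867,200. Residual $6,047,400.
Residual split over remaining ownership shares 15,021: Delacroix 601,478.97 → $601,475; Kowalski 1,529,463.59 → $1,529,475; Quinlan 1,336,217.34 → $1,336,225; Marchetti 641,336.01 → $641,325; Chaudhri 1,938,904.09 → $1,938,900.

Delacroix: $601,475; Kowalski: $1,529,475; Quinlan: $1,336,225; Marchetti: $641,325; Chaudhri: $1,938,900; Vance: $2,867,200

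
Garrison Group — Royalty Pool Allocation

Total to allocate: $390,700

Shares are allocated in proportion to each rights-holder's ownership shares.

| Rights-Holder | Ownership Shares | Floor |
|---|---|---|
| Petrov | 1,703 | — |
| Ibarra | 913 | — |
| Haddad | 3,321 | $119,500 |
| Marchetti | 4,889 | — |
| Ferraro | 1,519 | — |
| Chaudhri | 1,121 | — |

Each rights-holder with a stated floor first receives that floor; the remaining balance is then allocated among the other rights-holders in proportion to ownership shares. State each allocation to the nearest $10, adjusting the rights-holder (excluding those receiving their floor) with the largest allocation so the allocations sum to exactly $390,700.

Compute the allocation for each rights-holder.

Guaranteed amounts: Haddad $119,500. Remaining pool $271,200.
Remaining pool split over remaining ownership shares 10,145: Petrov 45,525.24 → $45,530; Ibarra 24,406.66 → $24,410; Marchetti 130,694.61 → $130,690; Ferraro 40,606.49 → $40,610; Chaudhri 29,967.00 → $29,970.
Rounding difference −$10 applied to Marchetti → $130,680.

Petrov: $45,530 · Ibarra: $24,410 · Haddad: $119,500 · Marchetti: $130,680 · Ferraro: $40,610 · Chaudhri: $29,970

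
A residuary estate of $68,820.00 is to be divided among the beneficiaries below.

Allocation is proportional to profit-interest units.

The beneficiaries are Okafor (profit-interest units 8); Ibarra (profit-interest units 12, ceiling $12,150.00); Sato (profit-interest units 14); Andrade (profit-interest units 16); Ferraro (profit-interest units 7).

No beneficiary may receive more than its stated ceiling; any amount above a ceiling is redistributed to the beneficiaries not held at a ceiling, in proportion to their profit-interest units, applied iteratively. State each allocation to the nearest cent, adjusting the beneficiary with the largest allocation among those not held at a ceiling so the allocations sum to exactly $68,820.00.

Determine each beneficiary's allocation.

Sum of profit-interest units: 57.
Pro-rata shares before constraints: Okafor 9,658.9474; Ibarra 14,488.4211; Sato 16,903.1579; Andrade 19,317.8947; Ferraro 8,451.5789.
Held at cap: Ibarra ($12,150.00); residual $56,670.00 reallocated over remaining profit-interest units 45.
Shares after redistribution: Okafor 10,074.6667 → $10,074.67; Sato 17,630.6667 → $17,630.67; Andrade 20,149.3333 → $20,149.33; Ferraro 8,815.3333 → $8,815.33.

Okafor: $10,074.67; Ibarra: $12,150.00; Sato: $17,630.67; Andrade: $20,149.33; Ferraro: $8,815.33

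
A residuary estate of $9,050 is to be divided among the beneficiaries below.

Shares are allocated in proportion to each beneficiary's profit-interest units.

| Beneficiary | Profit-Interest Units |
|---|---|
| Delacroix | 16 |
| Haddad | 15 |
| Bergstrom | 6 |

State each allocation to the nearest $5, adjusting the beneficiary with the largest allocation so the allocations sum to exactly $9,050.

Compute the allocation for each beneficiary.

Total profit-interest units = 37.
Unrounded shares: Delacroix 16/37 × $9,050 = 3,913.51; Haddad 15/37 × $9,050 = 3,668.92; Bergstrom 6/37 × $9,050 = 1,467.57.
Rounded to nearest $5: Delacroix $3,915; Haddad $3,670; Bergstrom $1,470. Sum = $9,055.
Difference $9,050 − $9,055 = −$5 applied to largest allocation (Delacroix): Delacroix becomes $3,910.

Delacroix: $3,910 · Haddad: $3,670 · Bergstrom: $1,470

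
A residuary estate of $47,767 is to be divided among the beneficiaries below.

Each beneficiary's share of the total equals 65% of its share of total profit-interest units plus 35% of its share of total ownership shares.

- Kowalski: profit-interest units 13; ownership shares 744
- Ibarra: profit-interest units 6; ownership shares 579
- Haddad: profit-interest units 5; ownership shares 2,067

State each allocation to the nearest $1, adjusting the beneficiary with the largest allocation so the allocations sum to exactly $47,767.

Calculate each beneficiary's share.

Totals — profit-interest units 24, ownership shares 3,390.
Combined weights (65% profit-interest units + 35% ownership shares): Kowalski 0.4289; Ibarra 0.2223; Haddad 0.3488.
Raw shares: Kowalski 20,487.15; Ibarra 10,617.59; Haddad 16,662.26.
Rounded to nearest $1: Kowalski $20,487; Ibarra $10,618; Haddad $16,662. Sum = $47,767.
Sum already equals the total — no adjustment.

Kowalski: $20,487; Ibarra: $10,618; Haddad: $16,662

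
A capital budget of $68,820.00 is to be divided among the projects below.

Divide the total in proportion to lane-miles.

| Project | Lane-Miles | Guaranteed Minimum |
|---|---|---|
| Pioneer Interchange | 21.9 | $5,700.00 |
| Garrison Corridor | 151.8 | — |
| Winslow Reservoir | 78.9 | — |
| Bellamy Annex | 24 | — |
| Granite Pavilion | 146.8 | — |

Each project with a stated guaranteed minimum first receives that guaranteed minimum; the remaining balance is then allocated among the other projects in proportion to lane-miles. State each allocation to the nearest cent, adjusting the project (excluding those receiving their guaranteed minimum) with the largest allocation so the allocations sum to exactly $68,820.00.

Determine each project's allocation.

Minimums first: Pioneer Interchange $5,700.00. Remaining pool $63,120.00.
Remaining pool split over remaining lane-miles 401.5: Garrison Corridor 23,864.5479 → $23,864.55; Winslow Reservoir 12,403.9054 → $12,403.91; Bellamy Annex 3,773.0511 → $3,773.05; Granite Pavilion 23,078.4956 → $23,078.50.
Rounding difference −$0.01 applied to Garrison Corridor → $23,864.54.

Pioneer Interchange: $5,700.00 · Garrison Corridor: $23,864.54 · Winslow Reservoir: $12,403.91 · Bellamy Annex: $3,773.05 · Granite Pavilion: $23,078.50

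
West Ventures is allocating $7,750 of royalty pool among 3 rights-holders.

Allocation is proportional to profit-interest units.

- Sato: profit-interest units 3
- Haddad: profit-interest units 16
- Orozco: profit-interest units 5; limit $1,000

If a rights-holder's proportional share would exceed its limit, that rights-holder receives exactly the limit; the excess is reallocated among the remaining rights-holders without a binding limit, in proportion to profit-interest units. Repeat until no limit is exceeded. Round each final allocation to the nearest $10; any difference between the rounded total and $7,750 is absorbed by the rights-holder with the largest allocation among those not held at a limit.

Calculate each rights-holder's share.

Sato: $1,070 | Haddad: $5,680 | Orozco: $1,000

Combined profit-interest units = 24.
Proportional shares (ignoring caps): Sato 968.75; Haddad 5,166.67; Orozco 1,614.58.
Cap binds for Orozco ($1,000); residual $6,750 reallocated over remaining profit-interest units 19.
Remaining shares: Sato 1,065.79 → $1,070; Haddad 5,684.21 → $5,680.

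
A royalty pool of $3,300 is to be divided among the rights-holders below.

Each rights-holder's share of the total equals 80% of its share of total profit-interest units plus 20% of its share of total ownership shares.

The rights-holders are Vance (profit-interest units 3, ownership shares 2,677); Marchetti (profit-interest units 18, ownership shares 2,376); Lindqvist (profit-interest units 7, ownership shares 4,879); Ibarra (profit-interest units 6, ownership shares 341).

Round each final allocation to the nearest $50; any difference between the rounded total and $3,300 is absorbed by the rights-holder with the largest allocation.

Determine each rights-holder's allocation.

Profit-interest units total 34; ownership shares total 10,273.
Combined weights (80% profit-interest units + 20% ownership shares): Vance 0.1227; Marchetti 0.4698; Lindqvist 0.2597; Ibarra 0.1478.
Raw shares: Vance 404.93; Marchetti 1,550.30; Lindqvist 856.99; Ibarra 487.79.
At nearest $50: Vance $400; Marchetti $1,550; Lindqvist $850; Ibarra $500. Sum = $3,300.
Sum already equals the total — no adjustment.

Vance: $400 | Marchetti: $1,550 | Lindqvist: $850 | Ibarra: $500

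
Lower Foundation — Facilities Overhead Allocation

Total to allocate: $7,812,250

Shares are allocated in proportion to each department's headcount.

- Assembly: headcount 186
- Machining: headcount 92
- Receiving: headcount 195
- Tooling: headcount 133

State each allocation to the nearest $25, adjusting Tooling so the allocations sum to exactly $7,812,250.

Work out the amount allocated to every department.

Sum of headcount: 606.
Raw shares: Assembly 186/606 × $7,812,250 = 2,397,819.31; Machining 92/606 × $7,812,250 = 1,186,018.15; Receiving 195/606 × $7,812,250 = 2,513,842.82; Tooling 133/606 × $7,812,250 = 1,714,569.72.
Rounded to nearest $25: Assembly $2,397,825; Machining $1,186,025; Receiving $2,513,850; Tooling $1,714,575. Sum = $7,812,275.
Difference $7,812,250 − $7,812,275 = −$25 applied to Tooling: Tooling becomes $1,714,550.

Assembly: $2,397,825 | Machining: $1,186,025 | Receiving: $2,513,850 | Tooling: $1,714,550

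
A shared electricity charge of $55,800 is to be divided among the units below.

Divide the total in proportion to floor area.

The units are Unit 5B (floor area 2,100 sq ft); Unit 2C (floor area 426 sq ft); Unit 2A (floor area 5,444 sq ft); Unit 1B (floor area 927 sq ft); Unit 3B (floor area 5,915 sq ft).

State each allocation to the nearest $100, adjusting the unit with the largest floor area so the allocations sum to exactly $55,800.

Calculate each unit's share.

Floor area total: 2,100 + 426 + 5,444 + 927 + 5,915 = 14,812.
Proportional shares: Unit 5B 7,911.15; Unit 2C 1,604.83; Unit 2A 20,508.72; Unit 1B 3,492.21; Unit 3B 22,283.08.
At nearest $100: Unit 5B $7,900; Unit 2C $1,600; Unit 2A $20,500; Unit 1B $3,500; Unit 3B $22,300. Sum = $55,800.
Sum already equals the total — no adjustment.

Unit 5B: $7,900 | Unit 2C: $1,600 | Unit 2A: $20,500 | Unit 1B: $3,500 | Unit 3B: $22,300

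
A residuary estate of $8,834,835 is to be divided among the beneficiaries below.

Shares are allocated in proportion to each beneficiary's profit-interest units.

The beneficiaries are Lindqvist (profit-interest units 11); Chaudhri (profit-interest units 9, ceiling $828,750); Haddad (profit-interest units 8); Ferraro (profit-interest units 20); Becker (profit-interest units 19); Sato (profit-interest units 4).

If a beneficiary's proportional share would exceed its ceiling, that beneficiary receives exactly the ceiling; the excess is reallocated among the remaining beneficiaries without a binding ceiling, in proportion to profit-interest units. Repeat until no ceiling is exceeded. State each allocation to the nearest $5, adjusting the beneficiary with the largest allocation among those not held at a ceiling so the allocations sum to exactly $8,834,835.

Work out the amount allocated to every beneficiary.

Lindqvist: $1,420,435 | Chaudhri: $828,750 | Haddad: $1,033,045 | Ferraro: $2,582,605 | Becker: $2,453,480 | Sato: $516,520

Total profit-interest units = 71.
Pro-rata shares before constraints: Lindqvist 1,368,777.25; Chaudhri 1,119,908.66; Haddad 995,474.37; Ferraro 2,488,685.92; Becker 2,364,251.62; Sato 497,737.18.
Cap binds for Chaudhri ($828,750); balance $8,006,085 reallocated over remaining profit-interest units 62.
Remaining shares: Lindqvist 1,420,434.44 → $1,420,435; Haddad 1,033,043.23 → $1,033,045; Ferraro 2,582,608.06 → $2,582,610; Becker 2,453,477.66 → $2,453,480; Sato 516,521.61 → $516,520.
Rounding difference −$5 applied to Ferraro → $2,582,605.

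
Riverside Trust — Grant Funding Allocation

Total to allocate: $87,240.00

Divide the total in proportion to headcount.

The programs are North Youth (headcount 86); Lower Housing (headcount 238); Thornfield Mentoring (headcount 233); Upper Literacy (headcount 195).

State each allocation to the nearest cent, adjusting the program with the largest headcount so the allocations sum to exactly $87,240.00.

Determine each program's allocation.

Total headcount = 86 + 238 + 233 + 195 = 752.
Proportional shares: North Youth 9,976.9149; Lower Housing 27,610.5319; Thornfield Mentoring 27,030.4787; Upper Literacy 22,622.0745.
After rounding (cent): North Youth $9,976.91; Lower Housing $27,610.53; Thornfield Mentoring $27,030.48; Upper Literacy $22,622.07. Sum = $87,239.99.
Difference $87,240.00 − $87,239.99 = +$0.01 applied to largest headcount (Lower Housing): Lower Housing becomes $27,610.54.

North Youth: $9,976.91 | Lower Housing: $27,610.54 | Thornfield Mentoring: $27,030.48 | Upper Literacy: $22,622.07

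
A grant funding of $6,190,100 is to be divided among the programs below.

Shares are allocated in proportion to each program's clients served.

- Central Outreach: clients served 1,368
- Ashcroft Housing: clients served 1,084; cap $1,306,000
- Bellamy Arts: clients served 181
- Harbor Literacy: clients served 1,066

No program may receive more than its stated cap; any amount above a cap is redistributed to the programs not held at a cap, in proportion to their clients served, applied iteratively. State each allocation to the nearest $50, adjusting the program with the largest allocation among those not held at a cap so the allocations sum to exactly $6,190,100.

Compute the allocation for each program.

Central Outreach: $2,555,050 | Ashcroft Housing: $1,306,000 | Bellamy Arts: $338,050 | Harbor Literacy: $1,991,000

Sum of clients served: 3,699.
Pro-rata shares before constraints: Central Outreach 2,289,282.73; Ashcroft Housing 1,814,022.28; Bellamy Arts 302,894.86; Harbor Literacy 1,783,900.14.
Held at cap: Ashcroft Housing ($1,306,000); balance $4,884,100 reallocated over remaining clients served 2,615.
Shares after redistribution: Central Outreach 2,555,047.34 → $2,555,050; Bellamy Arts 338,058.16 → $338,050; Harbor Literacy 1,990,994.49 → $1,991,000.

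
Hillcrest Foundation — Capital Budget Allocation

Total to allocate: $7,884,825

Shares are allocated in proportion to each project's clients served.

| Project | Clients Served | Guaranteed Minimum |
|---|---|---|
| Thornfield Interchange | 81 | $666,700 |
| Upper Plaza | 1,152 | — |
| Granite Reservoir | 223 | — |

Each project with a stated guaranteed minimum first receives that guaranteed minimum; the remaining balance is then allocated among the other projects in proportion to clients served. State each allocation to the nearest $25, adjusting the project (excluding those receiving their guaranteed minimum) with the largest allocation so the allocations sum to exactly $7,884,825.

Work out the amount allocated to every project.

Minimums first: Thornfield Interchange $666,700. Residual $7,218,125.
Residual split over remaining clients served 1,375: Upper Plaza 6,047,476.36 → $6,047,475; Granite Reservoir 1,170,648.64 → $1,170,650.

Thornfield Interchange: $666,700 · Upper Plaza: $6,047,475 · Granite Reservoir: $1,170,650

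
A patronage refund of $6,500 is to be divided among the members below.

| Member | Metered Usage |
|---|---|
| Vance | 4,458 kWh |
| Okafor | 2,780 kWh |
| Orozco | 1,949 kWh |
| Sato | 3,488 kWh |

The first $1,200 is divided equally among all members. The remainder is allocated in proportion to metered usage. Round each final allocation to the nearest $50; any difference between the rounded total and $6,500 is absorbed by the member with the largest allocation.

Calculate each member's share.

$1,200 shared equally gives $300 per member.
Remainder $5,300 by metered usage (total 12,675): Vance 1,864.09 → $1,850; Okafor 1,162.45 → $1,150; Orozco 814.97 → $800; Sato 1,458.49 → $1,450.
Rounding difference +$50 on remainder applied to Vance.
Totals: Vance $300 + $1,900 = $2,200; Okafor $300 + $1,150 = $1,450; Orozco $300 + $800 = $1,100; Sato $300 + $1,450 = $1,750.

Vance: $2,200 | Okafor: $1,450 | Orozco: $1,100 | Sato: $1,750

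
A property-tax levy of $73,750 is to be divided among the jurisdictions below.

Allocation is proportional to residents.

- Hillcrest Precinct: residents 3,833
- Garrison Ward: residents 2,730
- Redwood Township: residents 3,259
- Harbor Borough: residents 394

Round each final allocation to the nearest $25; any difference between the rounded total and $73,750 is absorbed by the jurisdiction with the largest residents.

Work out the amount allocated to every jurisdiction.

Sum of residents: 3,833 + 2,730 + 3,259 + 394 = 10,216.
Proportional shares: Hillcrest Precinct 27,670.69; Garrison Ward 19,708.06; Redwood Township 23,526.94; Harbor Borough 2,844.31.
At nearest $25: Hillcrest Precinct $27,675; Garrison Ward $19,700; Redwood Township $23,525; Harbor Borough $2,850. Sum = $73,750.
No rounding difference to absorb.

Hillcrest Precinct: $27,675 | Garrison Ward: $19,700 | Redwood Township: $23,525 | Harbor Borough: $2,850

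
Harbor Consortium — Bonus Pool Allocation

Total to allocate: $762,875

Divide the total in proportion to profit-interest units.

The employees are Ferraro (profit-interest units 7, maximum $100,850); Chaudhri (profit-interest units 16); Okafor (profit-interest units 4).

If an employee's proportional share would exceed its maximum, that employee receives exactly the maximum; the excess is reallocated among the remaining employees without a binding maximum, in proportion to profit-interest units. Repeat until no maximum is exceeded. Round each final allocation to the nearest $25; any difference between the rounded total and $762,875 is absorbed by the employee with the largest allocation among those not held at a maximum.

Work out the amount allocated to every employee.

Combined profit-interest units = 27.
Unconstrained shares: Ferraro 197,782.41; Chaudhri 452,074.07; Okafor 113,018.52.
Held at cap: Ferraro ($100,850); residual $662,025 reallocated over remaining profit-interest units 20.
Shares after redistribution: Chaudhri 529,620.00 → $529,625; Okafor 132,405.00 → $132,400.

Ferraro: $100,850 | Chaudhri: $529,625 | Okafor: $132,400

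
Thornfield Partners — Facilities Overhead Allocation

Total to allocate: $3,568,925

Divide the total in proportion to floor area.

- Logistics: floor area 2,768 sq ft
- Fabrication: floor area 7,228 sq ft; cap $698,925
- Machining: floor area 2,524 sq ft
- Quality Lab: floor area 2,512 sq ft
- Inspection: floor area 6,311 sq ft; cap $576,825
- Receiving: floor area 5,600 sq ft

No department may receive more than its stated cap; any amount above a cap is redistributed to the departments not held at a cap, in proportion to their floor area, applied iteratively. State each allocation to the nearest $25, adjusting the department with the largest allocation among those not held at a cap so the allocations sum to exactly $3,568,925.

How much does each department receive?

Sum of floor area: 26,943.
Unconstrained shares: Logistics 366,654.95; Fabrication 957,435.69; Machining 334,334.21; Quality Lab 332,744.67; Inspection 835,967.99; Receiving 741,787.48.
Capped: Fabrication ($698,925), Inspection ($576,825); residual $2,293,175 reallocated over remaining floor area 13,404.
Remaining shares: Logistics 473,553.30 → $473,550; Machining 431,809.44 → $431,800; Quality Lab 429,756.46 → $429,750; Receiving 958,055.80 → $958,050.
Rounding difference +$25 applied to Receiving → $958,075.

Logistics: $473,550; Fabrication: $698,925; Machining: $431,800; Quality Lab: $429,750; Inspection: $576,825; Receiving: $958,075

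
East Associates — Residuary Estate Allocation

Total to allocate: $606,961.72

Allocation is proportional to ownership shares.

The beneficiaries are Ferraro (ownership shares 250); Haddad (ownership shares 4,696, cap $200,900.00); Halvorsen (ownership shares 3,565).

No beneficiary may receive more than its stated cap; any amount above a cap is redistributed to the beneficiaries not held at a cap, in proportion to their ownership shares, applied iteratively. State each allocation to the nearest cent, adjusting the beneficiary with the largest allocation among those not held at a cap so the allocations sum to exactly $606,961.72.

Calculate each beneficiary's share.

Ferraro: $26,609.55 | Haddad: $200,900.00 | Halvorsen: $379,452.17

Sum of ownership shares: 8,511.
Unconstrained shares: Ferraro 17,828.7428; Haddad 334,895.1048; Halvorsen 254,237.8724.
Capped: Haddad ($200,900.00); balance $406,061.72 reallocated over remaining ownership shares 3,815.
Shares after redistribution: Ferraro 26,609.5491 → $26,609.55; Halvorsen 379,452.1709 → $379,452.17.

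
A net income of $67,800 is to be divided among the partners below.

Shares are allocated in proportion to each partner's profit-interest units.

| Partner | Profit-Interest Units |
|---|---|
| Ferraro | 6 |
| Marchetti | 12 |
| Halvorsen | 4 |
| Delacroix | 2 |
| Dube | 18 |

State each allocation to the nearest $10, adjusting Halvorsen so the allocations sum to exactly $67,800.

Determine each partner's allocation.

Ferraro: $9,690 | Marchetti: $19,370 | Halvorsen: $6,450 | Delacroix: $3,230 | Dube: $29,060

Total profit-interest units = 42.
Proportional shares: Ferraro 6/42 × $67,800 = 9,685.71; Marchetti 12/42 × $67,800 = 19,371.43; Halvorsen 4/42 × $67,800 = 6,457.14; Delacroix 2/42 × $67,800 = 3,228.57; Dube 18/42 × $67,800 = 29,057.14.
Rounded to nearest $10: Ferraro $9,690; Marchetti $19,370; Halvorsen $6,460; Delacroix $3,230; Dube $29,060. Sum = $67,810.
Difference $67,800 − $67,810 = −$10 applied to Halvorsen: Halvorsen becomes $6,450.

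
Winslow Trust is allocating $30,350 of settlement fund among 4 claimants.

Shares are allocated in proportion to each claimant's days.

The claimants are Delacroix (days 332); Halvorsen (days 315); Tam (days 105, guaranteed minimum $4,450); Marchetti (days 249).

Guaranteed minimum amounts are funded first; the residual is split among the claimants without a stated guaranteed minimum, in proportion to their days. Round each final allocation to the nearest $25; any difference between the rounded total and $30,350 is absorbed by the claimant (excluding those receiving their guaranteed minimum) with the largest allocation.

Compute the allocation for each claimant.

Delacroix: $9,600; Halvorsen: $9,100; Tam: $4,450; Marchetti: $7,200

Fund the minimums — Tam $4,450. Balance $25,900.
Balance split over remaining days 896: Delacroix 9,596.88 → $9,600; Halvorsen 9,105.47 → $9,100; Marchetti 7,197.66 → $7,200.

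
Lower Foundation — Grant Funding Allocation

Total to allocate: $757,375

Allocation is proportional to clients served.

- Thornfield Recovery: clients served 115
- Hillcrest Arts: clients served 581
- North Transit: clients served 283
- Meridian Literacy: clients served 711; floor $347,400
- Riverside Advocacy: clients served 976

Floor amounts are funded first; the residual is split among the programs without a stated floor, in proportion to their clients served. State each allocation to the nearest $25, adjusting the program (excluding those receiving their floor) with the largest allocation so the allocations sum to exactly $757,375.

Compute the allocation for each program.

Minimums first: Meridian Literacy $347,400. Remaining pool $409,975.
Remaining pool split over remaining clients served 1,955: Thornfield Recovery 24,116.18 → $24,125; Hillcrest Arts 121,839.12 → $121,850; North Transit 59,346.76 → $59,350; Riverside Advocacy 204,672.94 → $204,675.
Rounding difference −$25 applied to Riverside Advocacy → $204,650.

Thornfield Recovery: $24,125 | Hillcrest Arts: $121,850 | North Transit: $59,350 | Meridian Literacy: $347,400 | Riverside Advocacy: $204,650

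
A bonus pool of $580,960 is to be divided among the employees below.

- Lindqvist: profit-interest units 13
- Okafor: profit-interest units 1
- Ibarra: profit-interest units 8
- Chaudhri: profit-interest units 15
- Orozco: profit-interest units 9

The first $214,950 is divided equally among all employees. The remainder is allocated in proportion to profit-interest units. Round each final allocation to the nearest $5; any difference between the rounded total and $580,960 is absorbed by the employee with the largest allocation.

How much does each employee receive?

First tranche $214,950 split equally: $42,990 each.
Remainder $366,010 by profit-interest units (total 46): Lindqvist 103,437.61 → $103,440; Okafor 7,956.74 → $7,955; Ibarra 63,653.91 → $63,655; Chaudhri 119,351.09 → $119,350; Orozco 71,610.65 → $71,610.
Totals: Lindqvist $42,990 + $103,440 = $146,430; Okafor $42,990 + $7,955 = $50,945; Ibarra $42,990 + $63,655 = $106,645; Chaudhri $42,990 + $119,350 = $162,340; Orozco $42,990 + $71,610 = $114,600.

Lindqvist: $146,430 · Okafor: $50,945 · Ibarra: $106,645 · Chaudhri: $162,340 · Orozco: $114,600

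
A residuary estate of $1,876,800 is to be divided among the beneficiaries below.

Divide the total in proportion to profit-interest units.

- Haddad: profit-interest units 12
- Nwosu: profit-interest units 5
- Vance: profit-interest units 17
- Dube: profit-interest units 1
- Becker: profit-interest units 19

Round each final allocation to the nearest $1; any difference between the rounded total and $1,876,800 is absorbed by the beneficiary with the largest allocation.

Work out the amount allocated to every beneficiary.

Profit-interest units total: 54.
Unrounded shares: Haddad 12/54 × $1,876,800 = 417,066.67; Nwosu 5/54 × $1,876,800 = 173,777.78; Vance 17/54 × $1,876,800 = 590,844.44; Dube 1/54 × $1,876,800 = 34,755.56; Becker 19/54 × $1,876,800 = 660,355.56.
After rounding ($1): Haddad $417,067; Nwosu $173,778; Vance $590,844; Dube $34,756; Becker $660,356. Sum = $1,876,801.
Difference $1,876,800 − $1,876,801 = −$1 applied to largest allocation (Becker): Becker becomes $660,355.

Haddad: $417,067 · Nwosu: $173,778 · Vance: $590,844 · Dube: $34,756 · Becker: $660,355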